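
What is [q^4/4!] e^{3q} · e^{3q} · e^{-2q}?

The EGF product rule gives c_4 = Σ_{k_1+k_2+k_3=4} C(4; k_1,k_2,k_3) · ∏ g_i(k_i), where e^{3q} gives (3)^k; e^{3q} gives (3)^k; e^{-2q} gives (-2)^k.
g_1(k) for k = 0…4: 1, 3, 9, 27, 81.
g_2(k) for k = 0…4: 1, 3, 9, 27, 81.
g_3(k) for k = 0…4: 1, -2, 4, -8, 16.
First combine the last two factors: h(k) = Σ_j C(k,j)·g_2(j)·g_3(k−j) for k = 0…4: 1, 1, 1, 1, 1.
c_4 = Σ_k C(4,k)·g_1(k)·h(4−k) = 1·1·1 + 4·3·1 + 6·9·1 + 4·27·1 + 1·81·1 = 1 + 12 + 54 + 108 + 81 = 256.

256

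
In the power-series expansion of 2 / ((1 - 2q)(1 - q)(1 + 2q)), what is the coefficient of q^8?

682

Partial fractions give a closed form: a_n = (2)·2^n + (-2/3)·1^n + (2/3)·(-2)^n.
At n = 8: a_8 = 682.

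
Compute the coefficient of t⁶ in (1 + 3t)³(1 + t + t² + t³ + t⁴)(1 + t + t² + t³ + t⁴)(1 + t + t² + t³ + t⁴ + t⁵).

(1 + 3t)³ has coefficients 1,9,27,27 for degrees 0…3.
(1 + t + t² + t³ + t⁴) has coefficients 1,1,1,1,1,0,0 for degrees 0…6.
Multiplying by (1 + t + t² + t³ + t⁴) gives running coefficients 1,2,3,4,5,4,3 for degrees 0…6.
Finally multiplying by (1 + t + t² + t³ + t⁴ + t⁵), the product of all factors after the first has coefficients 1,3,6,10,15,19,21 for degrees 0…6.
[t⁶] = 1·21 + 9·19 + 27·15 + 27·10 = 867.

867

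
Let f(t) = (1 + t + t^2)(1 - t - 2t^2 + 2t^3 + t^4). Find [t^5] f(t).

3

(1 + t + t^2) has coefficients 1,1,1 for degrees 0…2.
(1 - t - 2t^2 + 2t^3 + t^4) has coefficients 1,-1,-2,2,1,0 for degrees 0…5.
[t^5] = 1·0 + 1·1 + 1·2 = 3.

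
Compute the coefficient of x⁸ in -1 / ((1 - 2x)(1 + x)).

-171

Partial fractions give a closed form: a_n = (-2/3)·2^n + (-1/3)·(-1)^n.
At n = 8: a_8 = -171.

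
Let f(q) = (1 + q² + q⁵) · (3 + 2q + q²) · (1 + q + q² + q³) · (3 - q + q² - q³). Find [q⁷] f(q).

14

(1 + q² + q⁵) has coefficients 1,0,1,0,0,1 for degrees 0…5.
(3 + 2q + q²) has coefficients 3,2,1,0,0,0,0,0 for degrees 0…7.
Multiplying by (1 + q + q² + q³) gives running coefficients 3,5,6,6,3,1,0,0 for degrees 0…7.
Finally multiplying by (3 - q + q² - q³), the product of all factors after the first has coefficients 9,12,16,14,4,0,-4,-2 for degrees 0…7.
[q⁷] = 1·(-2) + 1·0 + 1·16 = 14.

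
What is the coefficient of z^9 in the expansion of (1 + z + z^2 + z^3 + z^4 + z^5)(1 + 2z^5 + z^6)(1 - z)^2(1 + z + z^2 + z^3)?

(1 + z + z^2 + z^3 + z^4 + z^5) has coefficients 1,1,1,1,1,1 for degrees 0…5.
(1 + 2z^5 + z^6) has coefficients 1,0,0,0,0,2,1,0,0,0 for degrees 0…9.
Multiplying by (1 - z)^2 gives running coefficients 1,-2,1,0,0,2,-3,0,1,0 for degrees 0…9.
Finally multiplying by (1 + z + z^2 + z^3), the product of all factors after the first has coefficients 1,-1,0,0,-1,3,-1,-1,0,-2 for degrees 0…9.
[z^9] = 1·(-2) + 1·0 + 1·(-1) + 1·(-1) + 1·3 + 1·(-1) = -2.

-2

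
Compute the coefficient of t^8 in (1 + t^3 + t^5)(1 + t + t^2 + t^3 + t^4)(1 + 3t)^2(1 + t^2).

(1 + t^3 + t^5) has coefficients 1,0,0,1,0,1 for degrees 0…5.
(1 + t + t^2 + t^3 + t^4) has coefficients 1,1,1,1,1,0,0,0,0 for degrees 0…8.
Multiplying by (1 + 3t)^2 gives running coefficients 1,7,16,16,16,15,9,0,0 for degrees 0…8.
Finally multiplying by (1 + t^2), the product of all factors after the first has coefficients 1,7,17,23,32,31,25,15,9 for degrees 0…8.
[t^8] = 1·9 + 1·31 + 1·23 = 63.

63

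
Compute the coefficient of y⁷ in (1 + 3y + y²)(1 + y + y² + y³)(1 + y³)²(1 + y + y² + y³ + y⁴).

53

(1 + 3y + y²) has coefficients 1,3,1 for degrees 0…2.
(1 + y + y² + y³) has coefficients 1,1,1,1,0,0,0,0 for degrees 0…7.
Multiplying by (1 + y³)² gives running coefficients 1,1,1,3,2,2,3,1 for degrees 0…7.
Finally multiplying by (1 + y + y² + y³ + y⁴), the product of all factors after the first has coefficients 1,2,3,6,8,9,11,11 for degrees 0…7.
[y⁷] = 1·11 + 3·11 + 1·9 = 53.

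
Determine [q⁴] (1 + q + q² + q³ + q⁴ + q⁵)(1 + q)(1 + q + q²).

6

(1 + q + q² + q³ + q⁴ + q⁵) has coefficients 1,1,1,1,1 for degrees 0…4.
(1 + q) has coefficients 1,1,0,0,0 for degrees 0…4.
Finally multiplying by (1 + q + q²), the product of all factors after the first has coefficients 1,2,2,1,0 for degrees 0…4.
[q⁴] = 1·0 + 1·1 + 1·2 + 1·2 + 1·1 = 6.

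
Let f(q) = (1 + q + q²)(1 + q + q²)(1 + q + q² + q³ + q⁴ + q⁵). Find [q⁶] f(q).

8

(1 + q + q²) has coefficients 1,1,1 for degrees 0…2.
(1 + q + q²) has coefficients 1,1,1,0,0,0,0 for degrees 0…6.
Finally multiplying by (1 + q + q² + q³ + q⁴ + q⁵), the product of all factors after the first has coefficients 1,2,3,3,3,3,2 for degrees 0…6.
[q⁶] = 1·2 + 1·3 + 1·3 = 8.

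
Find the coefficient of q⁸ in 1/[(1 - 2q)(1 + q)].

171

Partial fractions give a closed form: a_n = (2/3)·2^n + (1/3)·(-1)^n.
At n = 8: a_8 = 171.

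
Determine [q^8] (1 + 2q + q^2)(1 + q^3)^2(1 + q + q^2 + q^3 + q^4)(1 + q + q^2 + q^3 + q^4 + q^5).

58

(1 + 2q + q^2) has coefficients 1,2,1 for degrees 0…2.
(1 + q^3)^2 has coefficients 1,0,0,2,0,0,1,0,0 for degrees 0…8.
Multiplying by (1 + q + q^2 + q^3 + q^4) gives running coefficients 1,1,1,3,3,2,3,3,1 for degrees 0…8.
Finally multiplying by (1 + q + q^2 + q^3 + q^4 + q^5), the product of all factors after the first has coefficients 1,2,3,6,9,11,13,15,15 for degrees 0…8.
[q^8] = 1·15 + 2·15 + 1·13 = 58.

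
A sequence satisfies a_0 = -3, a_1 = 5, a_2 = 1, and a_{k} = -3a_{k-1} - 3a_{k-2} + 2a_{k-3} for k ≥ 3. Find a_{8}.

-1043

The ordinary generating function has denominator 1 + 3x + 3x^2 - 2x^3.
Iterating the recurrence: a_0,…,a_{8} = -3, 5, 1, -24, 79, -163, 204, 35, -1043.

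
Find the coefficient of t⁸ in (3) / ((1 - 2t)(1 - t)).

The denominator gives the recurrence a_n = 3a_(n−1) − 2a_(n−2) for n ≥ 3; the numerator fixes a_0 = 3, a_1 = 9, a_2 = 21.
Iterating: 3, 9, 21, 45, 93, 189, 381, 765, 1533, so a_8 = 1533.

1533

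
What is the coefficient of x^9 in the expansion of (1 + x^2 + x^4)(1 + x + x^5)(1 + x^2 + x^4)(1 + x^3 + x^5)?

(1 + x^2 + x^4) has coefficients 1,0,1,0,1 for degrees 0…4.
(1 + x + x^5) has coefficients 1,1,0,0,0,1,0,0,0,0 for degrees 0…9.
Multiplying by (1 + x^2 + x^4) gives running coefficients 1,1,1,1,1,2,0,1,0,1 for degrees 0…9.
Finally multiplying by (1 + x^3 + x^5), the product of all factors after the first has coefficients 1,1,1,2,2,4,2,3,3,2 for degrees 0…9.
[x^9] = 1·2 + 1·3 + 1·4 = 9.

9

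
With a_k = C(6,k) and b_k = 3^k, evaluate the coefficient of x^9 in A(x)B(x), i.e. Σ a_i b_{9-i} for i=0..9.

The convolution is the t^9 coefficient of A(t)B(t).
Σ = 1·19683 + 6·6561 + 15·2187 + 20·729 + 15·243 + 6·81 + 1·27 + 0·9 + 0·3 + 0·1 = 110592.

110592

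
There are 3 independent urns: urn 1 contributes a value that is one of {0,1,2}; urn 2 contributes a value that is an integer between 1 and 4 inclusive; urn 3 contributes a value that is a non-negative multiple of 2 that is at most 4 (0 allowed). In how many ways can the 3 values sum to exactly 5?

The generating function for the choices is (1 + y + y²)·(y + y² + y³ + y⁴)·(1 + y² + y⁴); the count is [y⁵].
(1 + y + y²) has coefficients 1,1,1 for degrees 0…2.
(y + y² + y³ + y⁴) has coefficients 0,1,1,1,1,0 for degrees 0…5.
Finally multiplying by (1 + y² + y⁴), the product of all factors after the first has coefficients 0,1,1,2,2,2 for degrees 0…5.
[y⁵] = 1·2 + 1·2 + 1·2 = 6.

6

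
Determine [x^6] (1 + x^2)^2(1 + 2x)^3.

12

(1 + x^2)^2 has coefficients 1,0,2,0,1 for degrees 0…4.
(1 + 2x)^3 has coefficients 1,6,12,8,0,0,0 for degrees 0…6.
[x^6] = 1·0 + 2·0 + 1·12 = 12.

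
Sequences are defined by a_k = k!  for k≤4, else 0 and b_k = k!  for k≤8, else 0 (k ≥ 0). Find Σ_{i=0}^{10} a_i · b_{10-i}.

128160

Write out a_i and b_{10-i} for i = 0,…,10 and sum the products.
Σ = 1·0 + 1·0 + 2·40320 + 6·5040 + 24·720 + 0·120 + 0·24 + 0·6 + 0·2 + 0·1 + 0·1 = 128160.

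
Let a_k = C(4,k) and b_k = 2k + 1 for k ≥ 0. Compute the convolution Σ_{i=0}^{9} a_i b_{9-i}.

This is [x^9] in the product of the two ordinary generating functions.
Σ = 1·19 + 4·17 + 6·15 + 4·13 + 1·11 + 0·9 + 0·7 + 0·5 + 0·3 + 0·1 = 240.

240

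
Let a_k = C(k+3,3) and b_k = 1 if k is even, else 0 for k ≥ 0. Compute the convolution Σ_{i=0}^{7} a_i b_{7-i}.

This is [x^7] in the product of the two ordinary generating functions.
Σ = 1·0 + 4·1 + 10·0 + 20·1 + 35·0 + 56·1 + 84·0 + 120·1 = 200.

200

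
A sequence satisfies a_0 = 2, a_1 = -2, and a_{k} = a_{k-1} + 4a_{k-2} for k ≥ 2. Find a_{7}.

158

The ordinary generating function has denominator 1 - y - 4y^2.
Iterating the recurrence: a_0,…,a_{7} = 2, -2, 6, -2, 22, 14, 102, 158.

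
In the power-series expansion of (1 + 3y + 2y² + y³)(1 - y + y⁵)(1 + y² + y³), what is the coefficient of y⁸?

(1 + 3y + 2y² + y³) has coefficients 1,3,2,1 for degrees 0…3.
(1 - y + y⁵) has coefficients 1,-1,0,0,0,1,0,0,0 for degrees 0…8.
Finally multiplying by (1 + y² + y³), the product of all factors after the first has coefficients 1,-1,1,0,-1,1,0,1,1 for degrees 0…8.
[y⁸] = 1·1 + 3·1 + 2·0 + 1·1 = 5.

5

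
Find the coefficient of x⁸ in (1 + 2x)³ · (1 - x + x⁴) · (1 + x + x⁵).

4

(1 + 2x)³ has coefficients 1,6,12,8 for degrees 0…3.
(1 - x + x⁴) has coefficients 1,-1,0,0,1,0,0,0,0 for degrees 0…8.
Finally multiplying by (1 + x + x⁵), the product of all factors after the first has coefficients 1,0,-1,0,1,2,-1,0,0 for degrees 0…8.
[x⁸] = 1·0 + 6·0 + 12·(-1) + 8·2 = 4.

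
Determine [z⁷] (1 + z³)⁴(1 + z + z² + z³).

(1 + z³)⁴ has coefficients 1,0,0,4,0,0,6,0 for degrees 0…7.
(1 + z + z² + z³) has coefficients 1,1,1,1,0,0,0,0 for degrees 0…7.
[z⁷] = 1·0 + 4·0 + 6·1 = 6.

6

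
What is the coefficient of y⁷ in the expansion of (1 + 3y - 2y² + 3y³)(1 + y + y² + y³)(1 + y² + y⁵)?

3

(1 + 3y - 2y² + 3y³) has coefficients 1,3,-2,3 for degrees 0…3.
(1 + y + y² + y³) has coefficients 1,1,1,1,0,0,0,0 for degrees 0…7.
Finally multiplying by (1 + y² + y⁵), the product of all factors after the first has coefficients 1,1,2,2,1,2,1,1 for degrees 0…7.
[y⁷] = 1·1 + 3·1 − 2·2 + 3·1 = 3.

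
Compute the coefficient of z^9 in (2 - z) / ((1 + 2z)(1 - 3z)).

19171

Partial fractions give a closed form: a_n = (1)·(-2)^n + (1)·3^n.
At n = 9: a_9 = 19171.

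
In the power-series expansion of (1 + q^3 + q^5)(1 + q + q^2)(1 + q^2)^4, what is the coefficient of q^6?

(1 + q^3 + q^5) has coefficients 1,0,0,1,0,1 for degrees 0…5.
(1 + q + q^2) has coefficients 1,1,1,0,0,0,0 for degrees 0…6.
Finally multiplying by (1 + q^2)^4, the product of all factors after the first has coefficients 1,1,5,4,10,6,10 for degrees 0…6.
[q^6] = 1·10 + 1·4 + 1·1 = 15.

15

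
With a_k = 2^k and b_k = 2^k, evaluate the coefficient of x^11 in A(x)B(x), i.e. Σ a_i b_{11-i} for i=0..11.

The convolution is the t^11 coefficient of A(t)B(t).
Σ = 1·2048 + 2·1024 + 4·512 + 8·256 + 16·128 + 32·64 + 64·32 + 128·16 + 256·8 + 512·4 + 1024·2 + 2048·1 = 24576.

24576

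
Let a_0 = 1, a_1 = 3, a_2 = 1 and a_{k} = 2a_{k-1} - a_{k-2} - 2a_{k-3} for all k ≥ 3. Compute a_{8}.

59

The ordinary generating function has denominator 1 - 2t + t^2 + 2t^3.
Iterating the recurrence: a_0,…,a_{8} = 1, 3, 1, -3, -13, -25, -31, -11, 59.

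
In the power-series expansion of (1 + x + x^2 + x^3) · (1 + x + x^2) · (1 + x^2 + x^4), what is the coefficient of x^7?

4

(1 + x + x^2 + x^3) has coefficients 1,1,1,1 for degrees 0…3.
(1 + x + x^2) has coefficients 1,1,1,0,0,0,0,0 for degrees 0…7.
Finally multiplying by (1 + x^2 + x^4), the product of all factors after the first has coefficients 1,1,2,1,2,1,1,0 for degrees 0…7.
[x^7] = 1·0 + 1·1 + 1·1 + 1·2 = 4.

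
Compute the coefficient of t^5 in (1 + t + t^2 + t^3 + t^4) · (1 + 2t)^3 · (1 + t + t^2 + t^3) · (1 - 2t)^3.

(1 + t + t^2 + t^3 + t^4) has coefficients 1,1,1,1,1 for degrees 0…4.
(1 + 2t)^3 has coefficients 1,6,12,8,0,0 for degrees 0…5.
Multiplying by (1 + t + t^2 + t^3) gives running coefficients 1,7,19,27,26,20 for degrees 0…5.
Finally multiplying by (1 - 2t)^3, the product of all factors after the first has coefficients 1,1,-11,-11,36,36 for degrees 0…5.
[t^5] = 1·36 + 1·36 + 1·(-11) + 1·(-11) + 1·1 = 51.

51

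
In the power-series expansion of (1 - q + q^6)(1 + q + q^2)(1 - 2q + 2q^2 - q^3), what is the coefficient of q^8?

(1 - q + q^6) has coefficients 1,-1,0,0,0,0,1 for degrees 0…6.
(1 + q + q^2) has coefficients 1,1,1,0,0,0,0,0,0 for degrees 0…8.
Finally multiplying by (1 - 2q + 2q^2 - q^3), the product of all factors after the first has coefficients 1,-1,1,-1,1,-1,0,0,0 for degrees 0…8.
[q^8] = 1·0 − 1·0 + 1·1 = 1.

1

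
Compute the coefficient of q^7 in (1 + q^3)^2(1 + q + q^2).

(1 + q^3)^2 has coefficients 1,0,0,2,0,0,1 for degrees 0…6.
(1 + q + q^2) has coefficients 1,1,1,0,0,0,0,0 for degrees 0…7.
[q^7] = 1·0 + 2·0 + 1·1 = 1.

1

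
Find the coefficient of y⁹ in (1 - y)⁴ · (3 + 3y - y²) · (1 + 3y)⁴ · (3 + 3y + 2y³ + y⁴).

1532

(1 - y)⁴ has coefficients 1,-4,6,-4,1 for degrees 0…4.
(3 + 3y - y²) has coefficients 3,3,-1,0,0,0,0,0,0,0 for degrees 0…9.
Multiplying by (1 + 3y)⁴ gives running coefficients 3,39,197,474,513,135,-81,0,0,0 for degrees 0…9.
Finally multiplying by (3 + 3y + 2y³ + y⁴), the product of all factors after the first has coefficients 9,126,708,2019,3042,2377,1307,1257,783,-27 for degrees 0…9.
[y⁹] = 1·(-27) − 4·783 + 6·1257 − 4·1307 + 1·2377 = 1532.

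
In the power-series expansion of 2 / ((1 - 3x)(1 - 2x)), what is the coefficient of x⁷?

12610

Partial fractions give a closed form: a_n = (6)·3^n + (-4)·2^n.
At n = 7: a_7 = 12610.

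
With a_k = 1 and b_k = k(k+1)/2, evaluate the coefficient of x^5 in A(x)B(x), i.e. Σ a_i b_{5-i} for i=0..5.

35

The convolution is the x^5 coefficient of A(x)B(x).
Σ = 1·15 + 1·10 + 1·6 + 1·3 + 1·1 + 1·0 = 35.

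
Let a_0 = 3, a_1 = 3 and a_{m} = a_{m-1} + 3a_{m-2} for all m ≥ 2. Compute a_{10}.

The ordinary generating function has denominator 1 - q - 3q^2.
Iterating the recurrence: a_0,…,a_{10} = 3, 3, 12, 21, 57, 120, 291, 651, 1524, 3477, 8049.

8049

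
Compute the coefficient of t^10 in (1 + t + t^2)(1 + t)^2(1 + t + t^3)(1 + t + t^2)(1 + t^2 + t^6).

26

(1 + t + t^2) has coefficients 1,1,1 for degrees 0…2.
(1 + t)^2 has coefficients 1,2,1,0,0,0,0,0,0,0,0 for degrees 0…10.
Multiplying by (1 + t + t^3) gives running coefficients 1,3,3,2,2,1,0,0,0,0,0 for degrees 0…10.
Multiplying by (1 + t + t^2) gives running coefficients 1,4,7,8,7,5,3,1,0,0,0 for degrees 0…10.
Finally multiplying by (1 + t^2 + t^6), the product of all factors after the first has coefficients 1,4,8,12,14,13,11,10,10,9,7 for degrees 0…10.
[t^10] = 1·7 + 1·9 + 1·10 = 26.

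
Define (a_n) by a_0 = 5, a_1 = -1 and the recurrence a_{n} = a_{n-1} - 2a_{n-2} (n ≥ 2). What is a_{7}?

The ordinary generating function has denominator 1 - q + 2q^2.
Iterating the recurrence: a_0,…,a_{7} = 5, -1, -11, -9, 13, 31, 5, -57.

-57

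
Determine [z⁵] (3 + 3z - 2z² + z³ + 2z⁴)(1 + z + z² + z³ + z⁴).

(3 + 3z - 2z² + z³ + 2z⁴) has coefficients 3,3,-2,1,2 for degrees 0…4.
(1 + z + z² + z³ + z⁴) has coefficients 1,1,1,1,1,0 for degrees 0…5.
[z⁵] = 3·0 + 3·1 − 2·1 + 1·1 + 2·1 = 4.

4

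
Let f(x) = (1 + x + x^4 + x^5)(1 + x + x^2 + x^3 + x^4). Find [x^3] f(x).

(1 + x + x^4 + x^5) has coefficients 1,1,0,0 for degrees 0…3.
(1 + x + x^2 + x^3 + x^4) has coefficients 1,1,1,1 for degrees 0…3.
[x^3] = 1·1 + 1·1 = 2.

2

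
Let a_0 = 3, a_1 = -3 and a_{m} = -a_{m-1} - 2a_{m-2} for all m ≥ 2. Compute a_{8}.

-51

The ordinary generating function has denominator 1 + q + 2q^2.
Iterating the recurrence: a_0,…,a_{8} = 3, -3, -3, 9, -3, -15, 21, 9, -51.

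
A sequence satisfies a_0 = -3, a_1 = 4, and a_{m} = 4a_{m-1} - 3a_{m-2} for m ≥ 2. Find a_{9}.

The ordinary generating function has denominator 1 - 4z + 3z^2.
Iterating the recurrence: a_0,…,a_{9} = -3, 4, 25, 88, 277, 844, 2545, 7648, 22957, 68884.

68884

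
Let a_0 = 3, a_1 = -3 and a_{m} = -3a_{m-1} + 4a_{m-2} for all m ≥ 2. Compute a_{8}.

78645

The ordinary generating function has denominator 1 + 3q - 4q^2.
Iterating the recurrence: a_0,…,a_{8} = 3, -3, 21, -75, 309, -1227, 4917, -19659, 78645.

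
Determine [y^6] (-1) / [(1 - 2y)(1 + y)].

-43

The denominator gives the recurrence a_n = a_(n−1) + 2a_(n−2) for n ≥ 3; the numerator fixes a_0 = -1, a_1 = -1, a_2 = -3.
Iterating: -1, -1, -3, -5, -11, -21, -43, so a_6 = -43.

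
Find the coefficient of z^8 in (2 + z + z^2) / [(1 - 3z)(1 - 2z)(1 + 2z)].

28254

Partial fractions give a closed form: a_n = (22/5)·3^n + (-11/4)·2^n + (7/20)·(-2)^n.
At n = 8: a_8 = 28254.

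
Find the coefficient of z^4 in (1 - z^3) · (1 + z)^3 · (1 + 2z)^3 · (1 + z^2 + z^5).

(1 - z^3) has coefficients 1,0,0,-1 for degrees 0…3.
(1 + z)^3 has coefficients 1,3,3,1,0 for degrees 0…4.
Multiplying by (1 + 2z)^3 gives running coefficients 1,9,33,63,66 for degrees 0…4.
Finally multiplying by (1 + z^2 + z^5), the product of all factors after the first has coefficients 1,9,34,72,99 for degrees 0…4.
[z^4] = 1·99 − 1·9 = 90.

90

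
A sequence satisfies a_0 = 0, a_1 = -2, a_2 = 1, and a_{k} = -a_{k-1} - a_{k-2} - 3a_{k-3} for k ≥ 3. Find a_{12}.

136

The ordinary generating function has denominator 1 + x + x^2 + 3x^3.
Iterating the recurrence: a_0,…,a_{12} = 0, -2, 1, 1, 4, -8, 1, -5, 28, -26, 13, -71, 136.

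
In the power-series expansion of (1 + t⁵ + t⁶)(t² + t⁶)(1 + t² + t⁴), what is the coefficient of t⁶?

2

(1 + t⁵ + t⁶) has coefficients 1,0,0,0,0,1,1 for degrees 0…6.
(t² + t⁶) has coefficients 0,0,1,0,0,0,1 for degrees 0…6.
Finally multiplying by (1 + t² + t⁴), the product of all factors after the first has coefficients 0,0,1,0,1,0,2 for degrees 0…6.
[t⁶] = 1·2 + 1·0 + 1·0 = 2.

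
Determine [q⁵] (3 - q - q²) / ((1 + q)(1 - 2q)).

The denominator gives the recurrence a_n = a_(n−1) + 2a_(n−2) for n ≥ 3; the numerator fixes a_0 = 3, a_1 = 2, a_2 = 7.
Iterating: 3, 2, 7, 11, 25, 47, so a_5 = 47.

47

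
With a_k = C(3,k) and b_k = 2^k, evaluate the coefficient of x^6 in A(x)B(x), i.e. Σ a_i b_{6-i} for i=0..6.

Write out a_i and b_{6-i} for i = 0,…,6 and sum the products.
Σ = 1·64 + 3·32 + 3·16 + 1·8 + 0·4 + 0·2 + 0·1 = 216.

216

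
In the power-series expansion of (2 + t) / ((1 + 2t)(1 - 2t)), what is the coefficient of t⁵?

16

Partial fractions give a closed form: a_n = (3/4)·(-2)^n + (5/4)·2^n.
At n = 5: a_5 = 16.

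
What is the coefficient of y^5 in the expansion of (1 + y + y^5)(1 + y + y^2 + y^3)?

1

(1 + y + y^5) has coefficients 1,1,0,0,0,1 for degrees 0…5.
(1 + y + y^2 + y^3) has coefficients 1,1,1,1,0,0 for degrees 0…5.
[y^5] = 1·0 + 1·0 + 1·1 = 1.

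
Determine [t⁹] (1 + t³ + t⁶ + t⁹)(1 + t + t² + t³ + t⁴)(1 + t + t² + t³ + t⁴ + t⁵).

(1 + t³ + t⁶ + t⁹) has coefficients 1,0,0,1,0,0,1,0,0,1 for degrees 0…9.
(1 + t + t² + t³ + t⁴) has coefficients 1,1,1,1,1,0,0,0,0,0 for degrees 0…9.
Finally multiplying by (1 + t + t² + t³ + t⁴ + t⁵), the product of all factors after the first has coefficients 1,2,3,4,5,5,4,3,2,1 for degrees 0…9.
[t⁹] = 1·1 + 1·4 + 1·4 + 1·1 = 10.

10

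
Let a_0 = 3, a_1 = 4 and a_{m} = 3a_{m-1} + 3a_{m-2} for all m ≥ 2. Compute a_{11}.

The ordinary generating function has denominator 1 - 3t - 3t^2.
Iterating the recurrence: a_0,…,a_{11} = 3, 4, 21, 75, 288, 1089, 4131, 15660, 59373, 225099, 853416, 3235545.

3235545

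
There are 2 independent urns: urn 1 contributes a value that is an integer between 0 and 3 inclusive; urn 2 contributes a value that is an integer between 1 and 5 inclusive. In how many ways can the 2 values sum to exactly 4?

The generating function for the choices is (1 + x + x^2 + x^3)·(x + x^2 + x^3 + x^4 + x^5); the count is [x^4].
(1 + x + x^2 + x^3) has coefficients 1,1,1,1 for degrees 0…3.
(x + x^2 + x^3 + x^4 + x^5) has coefficients 0,1,1,1,1 for degrees 0…4.
[x^4] = 1·1 + 1·1 + 1·1 + 1·1 = 4.

4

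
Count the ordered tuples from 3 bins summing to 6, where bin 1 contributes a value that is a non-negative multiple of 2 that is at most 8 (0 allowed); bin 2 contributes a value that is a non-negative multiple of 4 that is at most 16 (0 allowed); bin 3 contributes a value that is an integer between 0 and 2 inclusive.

4

The generating function for the choices is (1 + z^2 + z^4 + z^6 + z^8)·(1 + z^4 + z^8 + z^12 + z^16)·(1 + z + z^2); the count is [z^6].
(1 + z^2 + z^4 + z^6 + z^8) has coefficients 1,0,1,0,1,0,1 for degrees 0…6.
(1 + z^4 + z^8 + z^12 + z^16) has coefficients 1,0,0,0,1,0,0 for degrees 0…6.
Finally multiplying by (1 + z + z^2), the product of all factors after the first has coefficients 1,1,1,0,1,1,1 for degrees 0…6.
[z^6] = 1·1 + 1·1 + 1·1 + 1·1 = 4.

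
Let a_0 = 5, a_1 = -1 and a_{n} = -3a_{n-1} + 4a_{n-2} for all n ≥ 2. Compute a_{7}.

The ordinary generating function has denominator 1 + 3t - 4t^2.
Iterating the recurrence: a_0,…,a_{7} = 5, -1, 23, -73, 311, -1225, 4919, -19657.

-19657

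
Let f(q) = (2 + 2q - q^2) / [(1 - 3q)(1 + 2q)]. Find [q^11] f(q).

The denominator gives the recurrence a_n = a_(n−1) + 6a_(n−2) for n ≥ 3; the numerator fixes a_0 = 2, a_1 = 4, a_2 = 15.
Iterating: 2, 4, 15, 39, 129, 363, 1137, 3315, 10137, 30027, 90849, 271011, so a_11 = 271011.

271011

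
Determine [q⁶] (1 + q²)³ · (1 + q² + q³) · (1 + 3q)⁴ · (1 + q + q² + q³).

(1 + q²)³ has coefficients 1,0,3,0,3,0,1 for degrees 0…6.
(1 + q² + q³) has coefficients 1,0,1,1,0,0,0 for degrees 0…6.
Multiplying by (1 + 3q)⁴ gives running coefficients 1,12,55,121,147,162,189 for degrees 0…6.
Finally multiplying by (1 + q + q² + q³), the product of all factors after the first has coefficients 1,13,68,189,335,485,619 for degrees 0…6.
[q⁶] = 1·619 + 3·335 + 3·68 + 1·1 = 1829.

1829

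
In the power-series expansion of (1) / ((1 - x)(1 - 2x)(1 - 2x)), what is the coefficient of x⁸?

4097

The denominator gives the recurrence a_n = 5a_(n−1) − 8a_(n−2) + 4a_(n−3) for n ≥ 3; the numerator fixes a_0 = 1, a_1 = 5, a_2 = 17.
Iterating: 1, 5, 17, 49, 129, 321, 769, 1793, 4097, so a_8 = 4097.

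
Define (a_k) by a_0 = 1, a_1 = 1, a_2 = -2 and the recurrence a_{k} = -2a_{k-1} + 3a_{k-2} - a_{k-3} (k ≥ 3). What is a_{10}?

-16094

The ordinary generating function has denominator 1 + 2x - 3x^2 + x^3.
Iterating the recurrence: a_0,…,a_{10} = 1, 1, -2, 6, -19, 58, -179, 551, -1697, 5226, -16094.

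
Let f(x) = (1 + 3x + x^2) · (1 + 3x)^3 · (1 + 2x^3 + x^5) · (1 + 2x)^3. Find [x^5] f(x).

2798

(1 + 3x + x^2) has coefficients 1,3,1 for degrees 0…2.
(1 + 3x)^3 has coefficients 1,9,27,27,0,0 for degrees 0…5.
Multiplying by (1 + 2x^3 + x^5) gives running coefficients 1,9,27,29,18,55 for degrees 0…5.
Finally multiplying by (1 + 2x)^3, the product of all factors after the first has coefficients 1,15,93,307,588,727 for degrees 0…5.
[x^5] = 1·727 + 3·588 + 1·307 = 2798.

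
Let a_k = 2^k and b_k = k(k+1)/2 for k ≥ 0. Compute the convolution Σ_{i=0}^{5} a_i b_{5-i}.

99

This is [x^5] in the product of the two ordinary generating functions.
Σ = 1·15 + 2·10 + 4·6 + 8·3 + 16·1 + 32·0 = 99.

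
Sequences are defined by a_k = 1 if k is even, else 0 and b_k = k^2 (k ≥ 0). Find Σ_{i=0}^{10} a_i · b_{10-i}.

This is [x^10] in the product of the two ordinary generating functions.
Σ = 1·100 + 0·81 + 1·64 + 0·49 + 1·36 + 0·25 + 1·16 + 0·9 + 1·4 + 0·1 + 1·0 = 220.

220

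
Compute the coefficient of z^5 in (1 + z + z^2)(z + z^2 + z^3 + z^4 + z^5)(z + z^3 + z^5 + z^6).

5

(1 + z + z^2) has coefficients 1,1,1 for degrees 0…2.
(z + z^2 + z^3 + z^4 + z^5) has coefficients 0,1,1,1,1,1 for degrees 0…5.
Finally multiplying by (z + z^3 + z^5 + z^6), the product of all factors after the first has coefficients 0,0,1,1,2,2 for degrees 0…5.
[z^5] = 1·2 + 1·2 + 1·1 = 5.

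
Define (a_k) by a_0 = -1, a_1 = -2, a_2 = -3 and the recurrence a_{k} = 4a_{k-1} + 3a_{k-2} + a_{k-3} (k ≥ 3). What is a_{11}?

-4319047

The ordinary generating function has denominator 1 - 4y - 3y^2 - y^3.
Iterating the recurrence: a_0,…,a_{11} = -1, -2, -3, -19, -87, -408, -1912, -8959, -41980, -196709, -921735, -4319047.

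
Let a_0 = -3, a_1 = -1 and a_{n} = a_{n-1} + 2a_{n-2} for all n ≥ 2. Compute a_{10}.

The ordinary generating function has denominator 1 - z - 2z^2.
Iterating the recurrence: a_0,…,a_{10} = -3, -1, -7, -9, -23, -41, -87, -169, -343, -681, -1367.

-1367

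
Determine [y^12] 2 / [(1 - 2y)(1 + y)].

The denominator gives the recurrence a_n = a_(n−1) + 2a_(n−2) for n ≥ 2; the numerator fixes a_0 = 2, a_1 = 2.
Iterating: 2, 2, 6, 10, 22, 42, 86, 170, 342, 682, 1366, 2730, 5462, so a_12 = 5462.

5462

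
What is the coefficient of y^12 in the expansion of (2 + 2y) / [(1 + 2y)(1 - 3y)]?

851944

The denominator gives the recurrence a_n = a_(n−1) + 6a_(n−2) for n ≥ 3; the numerator fixes a_0 = 2, a_1 = 4, a_2 = 16.
Iterating: 2, 4, 16, 40, 136, 376, 1192, 3448, 10600, 31288, 94888, 282616, 851944, so a_12 = 851944.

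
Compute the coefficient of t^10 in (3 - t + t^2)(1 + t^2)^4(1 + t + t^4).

18

(3 - t + t^2) has coefficients 3,-1,1 for degrees 0…2.
(1 + t^2)^4 has coefficients 1,0,4,0,6,0,4,0,1,0,0 for degrees 0…10.
Finally multiplying by (1 + t + t^4), the product of all factors after the first has coefficients 1,1,4,4,7,6,8,4,7,1,4 for degrees 0…10.
[t^10] = 3·4 − 1·1 + 1·7 = 18.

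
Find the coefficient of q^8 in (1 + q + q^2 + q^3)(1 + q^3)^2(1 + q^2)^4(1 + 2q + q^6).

97

(1 + q + q^2 + q^3) has coefficients 1,1,1,1 for degrees 0…3.
(1 + q^3)^2 has coefficients 1,0,0,2,0,0,1,0,0 for degrees 0…8.
Multiplying by (1 + q^2)^4 gives running coefficients 1,0,4,2,6,8,5,12,5 for degrees 0…8.
Finally multiplying by (1 + 2q + q^6), the product of all factors after the first has coefficients 1,2,4,10,10,20,22,22,33 for degrees 0…8.
[q^8] = 1·33 + 1·22 + 1·22 + 1·20 = 97.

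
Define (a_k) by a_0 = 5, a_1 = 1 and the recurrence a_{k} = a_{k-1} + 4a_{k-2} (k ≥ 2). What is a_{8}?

The ordinary generating function has denominator 1 - t - 4t^2.
Iterating the recurrence: a_0,…,a_{8} = 5, 1, 21, 25, 109, 209, 645, 1481, 4061.

4061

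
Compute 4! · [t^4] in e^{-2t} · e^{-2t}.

256

The EGF product rule gives c_4 = Σ_{k_1+k_2=4} C(4; k_1,k_2) · ∏ g_i(k_i), where e^{-2t} gives (-2)^k; e^{-2t} gives (-2)^k.
g_1(k) for k = 0…4: 1, -2, 4, -8, 16.
g_2(k) for k = 0…4: 1, -2, 4, -8, 16.
c_4 = Σ_k C(4,k)·g_1(k)·g_2(4−k) = 1·1·16 + 4·(-2)·(-8) + 6·4·4 + 4·(-8)·(-2) + 1·16·1 = 16 + 64 + 96 + 64 + 16 = 256.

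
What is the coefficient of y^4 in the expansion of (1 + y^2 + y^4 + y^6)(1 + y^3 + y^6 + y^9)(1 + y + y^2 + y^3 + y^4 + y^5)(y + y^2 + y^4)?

(1 + y^2 + y^4 + y^6) has coefficients 1,0,1,0,1 for degrees 0…4.
(1 + y^3 + y^6 + y^9) has coefficients 1,0,0,1,0 for degrees 0…4.
Multiplying by (1 + y + y^2 + y^3 + y^4 + y^5) gives running coefficients 1,1,1,2,2 for degrees 0…4.
Finally multiplying by (y + y^2 + y^4), the product of all factors after the first has coefficients 0,1,2,2,4 for degrees 0…4.
[y^4] = 1·4 + 1·2 + 1·0 = 6.

6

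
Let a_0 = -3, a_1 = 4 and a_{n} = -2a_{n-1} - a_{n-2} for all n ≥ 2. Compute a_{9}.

12

The ordinary generating function has denominator 1 + 2t + t^2.
Iterating the recurrence: a_0,…,a_{9} = -3, 4, -5, 6, -7, 8, -9, 10, -11, 12.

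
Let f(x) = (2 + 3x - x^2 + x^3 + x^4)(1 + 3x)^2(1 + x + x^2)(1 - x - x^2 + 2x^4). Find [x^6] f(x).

36

(2 + 3x - x^2 + x^3 + x^4) has coefficients 2,3,-1,1,1 for degrees 0…4.
(1 + 3x)^2 has coefficients 1,6,9,0,0,0,0 for degrees 0…6.
Multiplying by (1 + x + x^2) gives running coefficients 1,7,16,15,9,0,0 for degrees 0…6.
Finally multiplying by (1 - x - x^2 + 2x^4), the product of all factors after the first has coefficients 1,6,8,-8,-20,-10,23 for degrees 0…6.
[x^6] = 2·23 + 3·(-10) − 1·(-20) + 1·(-8) + 1·8 = 36.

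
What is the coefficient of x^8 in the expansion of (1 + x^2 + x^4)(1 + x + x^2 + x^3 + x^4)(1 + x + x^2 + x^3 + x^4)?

9

(1 + x^2 + x^4) has coefficients 1,0,1,0,1 for degrees 0…4.
(1 + x + x^2 + x^3 + x^4) has coefficients 1,1,1,1,1,0,0,0,0 for degrees 0…8.
Finally multiplying by (1 + x + x^2 + x^3 + x^4), the product of all factors after the first has coefficients 1,2,3,4,5,4,3,2,1 for degrees 0…8.
[x^8] = 1·1 + 1·3 + 1·5 = 9.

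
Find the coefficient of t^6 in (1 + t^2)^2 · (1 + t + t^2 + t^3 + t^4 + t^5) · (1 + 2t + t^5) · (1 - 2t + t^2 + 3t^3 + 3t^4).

38

(1 + t^2)^2 has coefficients 1,0,2,0,1 for degrees 0…4.
(1 + t + t^2 + t^3 + t^4 + t^5) has coefficients 1,1,1,1,1,1,0 for degrees 0…6.
Multiplying by (1 + 2t + t^5) gives running coefficients 1,3,3,3,3,4,3 for degrees 0…6.
Finally multiplying by (1 - 2t + t^2 + 3t^3 + 3t^4), the product of all factors after the first has coefficients 1,1,-2,3,12,19,16 for degrees 0…6.
[t^6] = 1·16 + 2·12 + 1·(-2) = 38.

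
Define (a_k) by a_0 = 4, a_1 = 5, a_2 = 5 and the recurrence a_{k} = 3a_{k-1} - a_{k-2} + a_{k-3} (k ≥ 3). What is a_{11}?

52586

The ordinary generating function has denominator 1 - 3z + z^2 - z^3.
Iterating the recurrence: a_0,…,a_{11} = 4, 5, 5, 14, 42, 117, 323, 894, 2476, 6857, 18989, 52586.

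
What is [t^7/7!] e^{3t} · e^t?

16384

The EGF product rule gives c_7 = Σ_{k_1+k_2=7} C(7; k_1,k_2) · ∏ g_i(k_i), where e^{3t} gives (3)^k; e^t gives (1)^k.
g_1(k) for k = 0…7: 1, 3, 9, 27, 81, 243, 729, 2187.
g_2(k) for k = 0…7: 1, 1, 1, 1, 1, 1, 1, 1.
c_7 = Σ_k C(7,k)·g_1(k)·g_2(7−k) = 1·1·1 + 7·3·1 + 21·9·1 + 35·27·1 + 35·81·1 + 21·243·1 + 7·729·1 + 1·2187·1 = 1 + 21 + 189 + 945 + 2835 + 5103 + 5103 + 2187 = 16384.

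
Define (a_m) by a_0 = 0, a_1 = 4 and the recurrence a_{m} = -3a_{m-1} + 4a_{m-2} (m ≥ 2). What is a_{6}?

-3276

The ordinary generating function has denominator 1 + 3z - 4z^2.
Iterating the recurrence: a_0,…,a_{6} = 0, 4, -12, 52, -204, 820, -3276.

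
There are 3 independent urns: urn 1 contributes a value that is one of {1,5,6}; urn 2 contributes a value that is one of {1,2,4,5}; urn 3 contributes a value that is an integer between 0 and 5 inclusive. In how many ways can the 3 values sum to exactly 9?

7

The generating function for the choices is (y + y^5 + y^6)·(y + y^2 + y^4 + y^5)·(1 + y + y^2 + y^3 + y^4 + y^5); the count is [y^9].
(y + y^5 + y^6) has coefficients 0,1,0,0,0,1,1 for degrees 0…6.
(y + y^2 + y^4 + y^5) has coefficients 0,1,1,0,1,1,0,0,0,0 for degrees 0…9.
Finally multiplying by (1 + y + y^2 + y^3 + y^4 + y^5), the product of all factors after the first has coefficients 0,1,2,2,3,4,4,3,2,2 for degrees 0…9.
[y^9] = 1·2 + 1·3 + 1·2 = 7.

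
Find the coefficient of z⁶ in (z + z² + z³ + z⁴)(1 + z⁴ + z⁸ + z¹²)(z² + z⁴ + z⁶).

2

(z + z² + z³ + z⁴) has coefficients 0,1,1,1,1 for degrees 0…4.
(1 + z⁴ + z⁸ + z¹²) has coefficients 1,0,0,0,1,0,0 for degrees 0…6.
Finally multiplying by (z² + z⁴ + z⁶), the product of all factors after the first has coefficients 0,0,1,0,1,0,2 for degrees 0…6.
[z⁶] = 1·0 + 1·1 + 1·0 + 1·1 = 2.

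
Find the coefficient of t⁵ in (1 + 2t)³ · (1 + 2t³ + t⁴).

30

(1 + 2t)³ has coefficients 1,6,12,8 for degrees 0…3.
(1 + 2t³ + t⁴) has coefficients 1,0,0,2,1,0 for degrees 0…5.
[t⁵] = 1·0 + 6·1 + 12·2 + 8·0 = 30.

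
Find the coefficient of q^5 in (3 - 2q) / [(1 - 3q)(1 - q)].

850

Partial fractions give a closed form: a_n = (7/2)·3^n + (-1/2)·1^n.
At n = 5: a_5 = 850.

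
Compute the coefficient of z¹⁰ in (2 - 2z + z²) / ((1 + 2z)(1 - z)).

2219

The denominator gives the recurrence a_n = −a_(n−1) + 2a_(n−2) for n ≥ 3; the numerator fixes a_0 = 2, a_1 = -4, a_2 = 9.
Iterating: 2, -4, 9, -17, 35, -69, 139, -277, 555, -1109, 2219, so a_10 = 2219.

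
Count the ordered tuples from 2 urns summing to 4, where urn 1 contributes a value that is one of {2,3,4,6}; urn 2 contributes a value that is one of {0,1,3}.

The generating function for the choices is (y² + y³ + y⁴ + y⁶)·(1 + y + y³); the count is [y⁴].
(y² + y³ + y⁴ + y⁶) has coefficients 0,0,1,1,1 for degrees 0…4.
(1 + y + y³) has coefficients 1,1,0,1,0 for degrees 0…4.
[y⁴] = 1·0 + 1·1 + 1·1 = 2.

2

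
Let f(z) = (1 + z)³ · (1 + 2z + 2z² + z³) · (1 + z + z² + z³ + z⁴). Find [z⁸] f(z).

(1 + z)³ has coefficients 1,3,3,1 for degrees 0…3.
(1 + 2z + 2z² + z³) has coefficients 1,2,2,1,0,0,0,0,0 for degrees 0…8.
Finally multiplying by (1 + z + z² + z³ + z⁴), the product of all factors after the first has coefficients 1,3,5,6,6,5,3,1,0 for degrees 0…8.
[z⁸] = 1·0 + 3·1 + 3·3 + 1·5 = 17.

17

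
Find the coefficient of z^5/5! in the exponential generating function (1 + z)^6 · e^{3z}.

The EGF product rule gives c_5 = Σ_{k_1+k_2=5} C(5; k_1,k_2) · ∏ g_i(k_i), where (1+z)^6 gives the falling factorial (6)_k; e^{3z} gives (3)^k.
g_1(k) for k = 0…5: 1, 6, 30, 120, 360, 720.
g_2(k) for k = 0…5: 1, 3, 9, 27, 81, 243.
c_5 = Σ_k C(5,k)·g_1(k)·g_2(5−k) = 1·1·243 + 5·6·81 + 10·30·27 + 10·120·9 + 5·360·3 + 1·720·1 = 243 + 2430 + 8100 + 10800 + 5400 + 720 = 27693.

27693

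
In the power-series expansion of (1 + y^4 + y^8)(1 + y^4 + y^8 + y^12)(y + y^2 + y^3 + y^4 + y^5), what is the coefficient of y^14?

(1 + y^4 + y^8) has coefficients 1,0,0,0,1,0,0,0,1 for degrees 0…8.
(1 + y^4 + y^8 + y^12) has coefficients 1,0,0,0,1,0,0,0,1,0,0,0,1,0,0 for degrees 0…14.
Finally multiplying by (y + y^2 + y^3 + y^4 + y^5), the product of all factors after the first has coefficients 0,1,1,1,1,2,1,1,1,2,1,1,1,2,1 for degrees 0…14.
[y^14] = 1·1 + 1·1 + 1·1 = 3.

3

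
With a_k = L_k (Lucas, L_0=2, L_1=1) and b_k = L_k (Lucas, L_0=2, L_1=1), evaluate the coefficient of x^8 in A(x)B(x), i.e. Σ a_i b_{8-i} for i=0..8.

The convolution is the x^8 coefficient of A(x)B(x).
Σ = 2·47 + 1·29 + 3·18 + 4·11 + 7·7 + 11·4 + 18·3 + 29·1 + 47·2 = 491.

491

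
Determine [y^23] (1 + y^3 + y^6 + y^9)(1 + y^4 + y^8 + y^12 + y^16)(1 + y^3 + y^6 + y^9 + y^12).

(1 + y^3 + y^6 + y^9) has coefficients 1,0,0,1,0,0,1,0,0,1 for degrees 0…9.
(1 + y^4 + y^8 + y^12 + y^16) has coefficients 1,0,0,0,1,0,0,0,1,0,0,0,1,0,0,0,1,0,0,0,0,0,0,0 for degrees 0…23.
Finally multiplying by (1 + y^3 + y^6 + y^9 + y^12), the product of all factors after the first has coefficients 1,0,0,1,1,0,1,1,1,1,1,1,2,1,1,1,2,1,1,1,1,1,1,0 for degrees 0…23.
[y^23] = 1·0 + 1·1 + 1·1 + 1·1 = 3.

3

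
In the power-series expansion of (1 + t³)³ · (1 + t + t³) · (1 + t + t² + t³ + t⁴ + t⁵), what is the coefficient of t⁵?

(1 + t³)³ has coefficients 1,0,0,3,0,0 for degrees 0…5.
(1 + t + t³) has coefficients 1,1,0,1,0,0 for degrees 0…5.
Finally multiplying by (1 + t + t² + t³ + t⁴ + t⁵), the product of all factors after the first has coefficients 1,2,2,3,3,3 for degrees 0…5.
[t⁵] = 1·3 + 3·2 = 9.

9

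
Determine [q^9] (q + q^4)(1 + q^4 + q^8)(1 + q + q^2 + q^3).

(q + q^4) has coefficients 0,1,0,0,1 for degrees 0…4.
(1 + q^4 + q^8) has coefficients 1,0,0,0,1,0,0,0,1,0 for degrees 0…9.
Finally multiplying by (1 + q + q^2 + q^3), the product of all factors after the first has coefficients 1,1,1,1,1,1,1,1,1,1 for degrees 0…9.
[q^9] = 1·1 + 1·1 = 2.

2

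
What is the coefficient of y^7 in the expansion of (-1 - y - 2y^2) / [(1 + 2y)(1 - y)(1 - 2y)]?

-212

Partial fractions give a closed form: a_n = (-1/3)·(-2)^n + (4/3)·1^n + (-2)·2^n.
At n = 7: a_7 = -212.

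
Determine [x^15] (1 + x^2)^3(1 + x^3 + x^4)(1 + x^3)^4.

(1 + x^2)^3 has coefficients 1,0,3,0,3,0,1 for degrees 0…6.
(1 + x^3 + x^4) has coefficients 1,0,0,1,1,0,0,0,0,0,0,0,0,0,0,0 for degrees 0…15.
Finally multiplying by (1 + x^3)^4, the product of all factors after the first has coefficients 1,0,0,5,1,0,10,4,0,10,6,0,5,4,0,1 for degrees 0…15.
[x^15] = 1·1 + 3·4 + 3·0 + 1·10 = 23.

23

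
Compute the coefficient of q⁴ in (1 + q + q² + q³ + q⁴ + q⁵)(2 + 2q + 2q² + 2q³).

(1 + q + q² + q³ + q⁴ + q⁵) has coefficients 1,1,1,1,1 for degrees 0…4.
(2 + 2q + 2q² + 2q³) has coefficients 2,2,2,2,0 for degrees 0…4.
[q⁴] = 1·0 + 1·2 + 1·2 + 1·2 + 1·2 = 8.

8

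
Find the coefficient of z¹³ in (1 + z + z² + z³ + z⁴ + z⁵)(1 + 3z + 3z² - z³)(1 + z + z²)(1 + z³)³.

(1 + z + z² + z³ + z⁴ + z⁵) has coefficients 1,1,1,1,1,1 for degrees 0…5.
(1 + 3z + 3z² - z³) has coefficients 1,3,3,-1,0,0,0,0,0,0,0,0,0,0 for degrees 0…13.
Multiplying by (1 + z + z²) gives running coefficients 1,4,7,5,2,-1,0,0,0,0,0,0,0,0 for degrees 0…13.
Finally multiplying by (1 + z³)³, the product of all factors after the first has coefficients 1,4,7,8,14,20,18,18,18,16,10,4,5,2 for degrees 0…13.
[z¹³] = 1·2 + 1·5 + 1·4 + 1·10 + 1·16 + 1·18 = 55.

55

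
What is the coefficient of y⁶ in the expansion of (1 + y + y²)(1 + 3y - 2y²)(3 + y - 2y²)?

4

(1 + y + y²) has coefficients 1,1,1 for degrees 0…2.
(1 + 3y - 2y²) has coefficients 1,3,-2,0,0,0,0 for degrees 0…6.
Finally multiplying by (3 + y - 2y²), the product of all factors after the first has coefficients 3,10,-5,-8,4,0,0 for degrees 0…6.
[y⁶] = 1·0 + 1·0 + 1·4 = 4.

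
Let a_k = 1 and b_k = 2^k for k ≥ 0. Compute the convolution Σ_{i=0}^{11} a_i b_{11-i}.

4095

This is [x^11] in the product of the two ordinary generating functions.
Σ = 1·2048 + 1·1024 + 1·512 + 1·256 + 1·128 + 1·64 + 1·32 + 1·16 + 1·8 + 1·4 + 1·2 + 1·1 = 4095.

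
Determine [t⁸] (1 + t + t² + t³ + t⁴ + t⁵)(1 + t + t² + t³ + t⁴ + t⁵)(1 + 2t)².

(1 + t + t² + t³ + t⁴ + t⁵) has coefficients 1,1,1,1,1,1 for degrees 0…5.
(1 + t + t² + t³ + t⁴ + t⁵) has coefficients 1,1,1,1,1,1,0,0,0 for degrees 0…8.
Finally multiplying by (1 + 2t)², the product of all factors after the first has coefficients 1,5,9,9,9,9,8,4,0 for degrees 0…8.
[t⁸] = 1·0 + 1·4 + 1·8 + 1·9 + 1·9 + 1·9 = 39.

39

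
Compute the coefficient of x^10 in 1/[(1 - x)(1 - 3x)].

88573

Partial fractions give a closed form: a_n = (-1/2)·1^n + (3/2)·3^n.
At n = 10: a_10 = 88573.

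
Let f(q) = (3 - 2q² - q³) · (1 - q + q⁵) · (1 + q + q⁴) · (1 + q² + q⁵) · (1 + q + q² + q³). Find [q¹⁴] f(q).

-4

(3 - 2q² - q³) has coefficients 3,0,-2,-1 for degrees 0…3.
(1 - q + q⁵) has coefficients 1,-1,0,0,0,1,0,0,0,0,0,0,0,0,0 for degrees 0…14.
Multiplying by (1 + q + q⁴) gives running coefficients 1,0,-1,0,1,0,1,0,0,1,0,0,0,0,0 for degrees 0…14.
Multiplying by (1 + q² + q⁵) gives running coefficients 1,0,0,0,0,1,2,-1,1,2,0,2,0,0,1 for degrees 0…14.
Finally multiplying by (1 + q + q² + q³), the product of all factors after the first has coefficients 1,1,1,1,0,1,3,2,3,4,2,5,4,2,3 for degrees 0…14.
[q¹⁴] = 3·3 − 2·4 − 1·5 = -4.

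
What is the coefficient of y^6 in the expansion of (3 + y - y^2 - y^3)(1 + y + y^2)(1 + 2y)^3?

(3 + y - y^2 - y^3) has coefficients 3,1,-1,-1 for degrees 0…3.
(1 + y + y^2) has coefficients 1,1,1,0,0,0,0 for degrees 0…6.
Finally multiplying by (1 + 2y)^3, the product of all factors after the first has coefficients 1,7,19,26,20,8,0 for degrees 0…6.
[y^6] = 3·0 + 1·8 − 1·20 − 1·26 = -38.

-38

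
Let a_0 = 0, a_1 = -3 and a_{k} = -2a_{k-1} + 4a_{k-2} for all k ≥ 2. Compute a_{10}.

The ordinary generating function has denominator 1 + 2x - 4x^2.
Iterating the recurrence: a_0,…,a_{10} = 0, -3, 6, -24, 72, -240, 768, -2496, 8064, -26112, 84480.

84480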